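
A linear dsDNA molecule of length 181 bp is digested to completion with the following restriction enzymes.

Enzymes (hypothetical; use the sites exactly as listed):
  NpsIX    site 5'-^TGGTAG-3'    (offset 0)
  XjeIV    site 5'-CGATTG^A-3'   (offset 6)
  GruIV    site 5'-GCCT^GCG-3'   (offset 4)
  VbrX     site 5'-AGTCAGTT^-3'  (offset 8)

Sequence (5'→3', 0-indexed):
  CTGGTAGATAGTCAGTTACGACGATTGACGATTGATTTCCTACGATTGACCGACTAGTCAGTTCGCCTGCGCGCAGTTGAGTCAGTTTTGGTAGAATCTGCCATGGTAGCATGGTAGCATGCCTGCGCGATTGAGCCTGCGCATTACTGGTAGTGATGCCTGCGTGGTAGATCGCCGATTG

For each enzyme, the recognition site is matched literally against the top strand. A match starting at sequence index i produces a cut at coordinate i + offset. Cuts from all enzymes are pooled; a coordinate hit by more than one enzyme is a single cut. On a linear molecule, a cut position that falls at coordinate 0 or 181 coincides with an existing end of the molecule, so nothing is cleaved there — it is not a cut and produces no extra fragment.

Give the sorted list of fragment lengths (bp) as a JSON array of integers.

Scan for sites:
  NpsIX TGGTAG/0: at [1, 88, 103, 111, 147, 164] ⇒ [1, 88, 103, 111, 147, 164]
  XjeIV CGATTGA/6: at [21, 28, 42, 127] ⇒ [27, 34, 48, 133]
  GruIV GCCTGCG/4: at [64, 120, 134, 157] ⇒ [68, 124, 138, 161]
  VbrX AGTCAGTT/8: at [9, 55, 79] ⇒ [17, 63, 87]

All cut coordinates (distinct, sorted): [1, 17, 27, 34, 48, 63, 68, 87, 88, 103, 111, 124, 133, 138, 147, 161, 164]

Fragment lengths:
  [0,1): 1 bp
  [1,17): 16 bp
  [17,27): 10 bp
  [27,34): 7 bp
  [34,48): 14 bp
  [48,63): 15 bp
  [63,68): 5 bp
  [68,87): 19 bp
  [87,88): 1 bp
  [88,103): 15 bp
  [103,111): 8 bp
  [111,124): 13 bp
  [124,133): 9 bp
  [133,138): 5 bp
  [138,147): 9 bp
  [147,161): 14 bp
  [161,164): 3 bp
  [164,181): 17 bp

[1,1,3,5,5,7,8,9,9,10,13,14,14,15,15,16,17,19]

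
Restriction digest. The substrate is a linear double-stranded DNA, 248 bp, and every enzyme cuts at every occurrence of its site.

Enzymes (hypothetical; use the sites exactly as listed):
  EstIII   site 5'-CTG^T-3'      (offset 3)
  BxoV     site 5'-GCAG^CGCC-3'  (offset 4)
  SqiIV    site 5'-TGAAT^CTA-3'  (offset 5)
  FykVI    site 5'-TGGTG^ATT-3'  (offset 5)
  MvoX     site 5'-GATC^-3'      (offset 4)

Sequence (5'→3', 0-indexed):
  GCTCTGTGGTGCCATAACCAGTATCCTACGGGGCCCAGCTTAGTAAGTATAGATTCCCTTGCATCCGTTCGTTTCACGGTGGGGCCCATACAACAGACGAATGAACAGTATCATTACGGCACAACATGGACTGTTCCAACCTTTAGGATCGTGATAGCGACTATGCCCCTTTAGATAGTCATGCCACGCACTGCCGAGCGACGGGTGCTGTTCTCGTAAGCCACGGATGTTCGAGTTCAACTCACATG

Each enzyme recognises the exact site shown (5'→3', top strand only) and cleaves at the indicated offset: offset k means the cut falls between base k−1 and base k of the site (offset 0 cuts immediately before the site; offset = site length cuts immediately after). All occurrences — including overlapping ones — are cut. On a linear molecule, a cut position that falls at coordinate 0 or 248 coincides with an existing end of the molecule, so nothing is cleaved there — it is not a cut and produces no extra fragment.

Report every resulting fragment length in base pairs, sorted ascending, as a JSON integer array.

[6,17,38,60,127]

Per-enzyme occurrences:
  EstIII (CTGT, off=3): starts [3, 130, 207] → cuts [6, 133, 210]
  BxoV (GCAGCGCC, off=4): no sites
  SqiIV (TGAATCTA, off=5): no sites
  FykVI (TGGTGATT, off=5): no sites
  MvoX (GATC, off=4): starts [146] → cuts [150]

Pooled cuts: [6, 133, 150, 210]

Fragments:
  [0,6): 6 bp
  [6,133): 127 bp
  [133,150): 17 bp
  [150,210): 60 bp
  [210,248): 38 bp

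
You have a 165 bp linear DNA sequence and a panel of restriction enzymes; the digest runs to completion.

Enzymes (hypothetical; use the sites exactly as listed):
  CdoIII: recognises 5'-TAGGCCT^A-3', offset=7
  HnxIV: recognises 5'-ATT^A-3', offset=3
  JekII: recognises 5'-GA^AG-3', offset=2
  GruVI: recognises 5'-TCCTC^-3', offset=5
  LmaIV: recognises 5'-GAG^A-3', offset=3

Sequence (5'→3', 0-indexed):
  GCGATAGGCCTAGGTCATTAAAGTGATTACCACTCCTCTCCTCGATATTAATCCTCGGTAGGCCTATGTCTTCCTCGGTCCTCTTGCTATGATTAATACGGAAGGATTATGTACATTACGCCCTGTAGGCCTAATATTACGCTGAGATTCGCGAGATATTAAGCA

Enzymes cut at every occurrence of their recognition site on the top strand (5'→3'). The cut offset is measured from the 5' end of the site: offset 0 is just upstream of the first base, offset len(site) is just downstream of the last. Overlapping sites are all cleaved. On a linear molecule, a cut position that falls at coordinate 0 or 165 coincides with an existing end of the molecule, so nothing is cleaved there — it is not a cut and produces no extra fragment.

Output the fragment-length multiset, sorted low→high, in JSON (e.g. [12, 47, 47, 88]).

[5,5,5,6,6,6,7,7,8,8,8,9,9,9,9,10,11,11,11,15]

Scan for sites:
  CdoIII TAGGCCTA/7: at [4, 58, 125] ⇒ [11, 65, 132]
  HnxIV ATTA/3: at [16, 25, 46, 91, 105, 114, 135, 157] ⇒ [19, 28, 49, 94, 108, 117, 138, 160]
  JekII GAAG/2: at [100] ⇒ [102]
  GruVI TCCTC/5: at [33, 38, 51, 71, 78] ⇒ [38, 43, 56, 76, 83]
  LmaIV GAGA/3: at [143, 152] ⇒ [146, 155]

Pooled cuts: [11, 19, 28, 38, 43, 49, 56, 65, 76, 83, 94, 102, 108, 117, 132, 138, 146, 155, 160]

Fragments:
  [0,11): 11 bp
  [11,19): 8 bp
  [19,28): 9 bp
  [28,38): 10 bp
  [38,43): 5 bp
  [43,49): 6 bp
  [49,56): 7 bp
  [56,65): 9 bp
  [65,76): 11 bp
  [76,83): 7 bp
  [83,94): 11 bp
  [94,102): 8 bp
  [102,108): 6 bp
  [108,117): 9 bp
  [117,132): 15 bp
  [132,138): 6 bp
  [138,146): 8 bp
  [146,155): 9 bp
  [155,160): 5 bp
  [160,165): 5 bp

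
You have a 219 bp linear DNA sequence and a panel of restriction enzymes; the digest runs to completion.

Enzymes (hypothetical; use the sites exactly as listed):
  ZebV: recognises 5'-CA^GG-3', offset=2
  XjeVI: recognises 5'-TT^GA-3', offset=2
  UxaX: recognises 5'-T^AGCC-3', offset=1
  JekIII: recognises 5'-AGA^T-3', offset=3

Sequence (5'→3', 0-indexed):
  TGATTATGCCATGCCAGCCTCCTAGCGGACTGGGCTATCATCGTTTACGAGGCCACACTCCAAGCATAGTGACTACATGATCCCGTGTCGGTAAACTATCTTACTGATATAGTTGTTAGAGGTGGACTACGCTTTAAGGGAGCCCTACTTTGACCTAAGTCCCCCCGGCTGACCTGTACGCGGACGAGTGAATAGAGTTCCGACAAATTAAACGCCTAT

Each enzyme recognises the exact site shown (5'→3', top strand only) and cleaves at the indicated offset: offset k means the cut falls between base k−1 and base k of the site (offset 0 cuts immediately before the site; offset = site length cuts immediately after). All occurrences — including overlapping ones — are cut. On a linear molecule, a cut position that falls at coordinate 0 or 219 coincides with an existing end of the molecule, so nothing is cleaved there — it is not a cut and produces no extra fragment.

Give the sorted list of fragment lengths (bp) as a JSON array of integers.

[68,151]

Per-enzyme occurrences:
  ZebV (CAGG, off=2): no sites
  XjeVI (TTGA, off=2): starts [149] → cuts [151]
  UxaX (TAGCC, off=1): no sites
  JekIII (AGAT, off=3): no sites

All cut coordinates (distinct, sorted): [151]

Fragment lengths:
  [0,151): 151 bp
  [151,219): 68 bp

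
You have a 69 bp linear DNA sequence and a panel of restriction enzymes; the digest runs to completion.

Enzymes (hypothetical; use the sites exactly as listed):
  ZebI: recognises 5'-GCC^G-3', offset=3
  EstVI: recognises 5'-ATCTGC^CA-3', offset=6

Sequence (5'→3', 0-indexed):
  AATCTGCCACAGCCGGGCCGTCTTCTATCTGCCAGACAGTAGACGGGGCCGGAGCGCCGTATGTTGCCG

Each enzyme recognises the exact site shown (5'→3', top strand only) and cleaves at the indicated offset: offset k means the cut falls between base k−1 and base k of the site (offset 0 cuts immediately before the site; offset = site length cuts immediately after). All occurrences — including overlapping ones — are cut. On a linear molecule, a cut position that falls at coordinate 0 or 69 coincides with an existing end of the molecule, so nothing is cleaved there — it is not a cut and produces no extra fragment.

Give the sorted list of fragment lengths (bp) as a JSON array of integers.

Per-enzyme occurrences:
  ZebI (GCCG, off=3): starts [11, 16, 47, 55, 65] → cuts [14, 19, 50, 58, 68]
  EstVI (ATCTGCCA, off=6): starts [1, 26] → cuts [7, 32]

Pooled cuts: [7, 14, 19, 32, 50, 58, 68]

Fragments:
  [0,7): 7 bp
  [7,14): 7 bp
  [14,19): 5 bp
  [19,32): 13 bp
  [32,50): 18 bp
  [50,58): 8 bp
  [58,68): 10 bp
  [68,69): 1 bp

[1,5,7,7,8,10,13,18]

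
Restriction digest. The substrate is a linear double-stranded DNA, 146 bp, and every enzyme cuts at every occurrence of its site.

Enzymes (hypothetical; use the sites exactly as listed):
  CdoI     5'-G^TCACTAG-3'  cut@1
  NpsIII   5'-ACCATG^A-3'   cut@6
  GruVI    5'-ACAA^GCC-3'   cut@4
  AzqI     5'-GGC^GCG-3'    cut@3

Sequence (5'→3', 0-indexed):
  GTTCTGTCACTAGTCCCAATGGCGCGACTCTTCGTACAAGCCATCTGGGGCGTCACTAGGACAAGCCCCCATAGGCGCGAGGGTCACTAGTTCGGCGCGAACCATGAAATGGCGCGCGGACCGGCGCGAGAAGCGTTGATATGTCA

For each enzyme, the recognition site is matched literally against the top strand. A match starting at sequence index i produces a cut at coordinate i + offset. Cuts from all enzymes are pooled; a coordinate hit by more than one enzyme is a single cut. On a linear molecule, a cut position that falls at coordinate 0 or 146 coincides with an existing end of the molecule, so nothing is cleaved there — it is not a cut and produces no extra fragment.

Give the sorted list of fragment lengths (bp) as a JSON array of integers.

[6,7,7,10,12,12,12,13,13,16,17,21]

Site scan:
  CdoI GTCACTAG/1: at [5, 51, 82] ⇒ [6, 52, 83]
  NpsIII ACCATGA/6: at [100] ⇒ [106]
  GruVI ACAAGCC/4: at [35, 60] ⇒ [39, 64]
  AzqI GGCGCG/3: at [20, 73, 93, 110, 122] ⇒ [23, 76, 96, 113, 125]

Pooled cuts: [6, 23, 39, 52, 64, 76, 83, 96, 106, 113, 125]

Fragment lengths:
  [0,6): 6 bp
  [6,23): 17 bp
  [23,39): 16 bp
  [39,52): 13 bp
  [52,64): 12 bp
  [64,76): 12 bp
  [76,83): 7 bp
  [83,96): 13 bp
  [96,106): 10 bp
  [106,113): 7 bp
  [113,125): 12 bp
  [125,146): 21 bp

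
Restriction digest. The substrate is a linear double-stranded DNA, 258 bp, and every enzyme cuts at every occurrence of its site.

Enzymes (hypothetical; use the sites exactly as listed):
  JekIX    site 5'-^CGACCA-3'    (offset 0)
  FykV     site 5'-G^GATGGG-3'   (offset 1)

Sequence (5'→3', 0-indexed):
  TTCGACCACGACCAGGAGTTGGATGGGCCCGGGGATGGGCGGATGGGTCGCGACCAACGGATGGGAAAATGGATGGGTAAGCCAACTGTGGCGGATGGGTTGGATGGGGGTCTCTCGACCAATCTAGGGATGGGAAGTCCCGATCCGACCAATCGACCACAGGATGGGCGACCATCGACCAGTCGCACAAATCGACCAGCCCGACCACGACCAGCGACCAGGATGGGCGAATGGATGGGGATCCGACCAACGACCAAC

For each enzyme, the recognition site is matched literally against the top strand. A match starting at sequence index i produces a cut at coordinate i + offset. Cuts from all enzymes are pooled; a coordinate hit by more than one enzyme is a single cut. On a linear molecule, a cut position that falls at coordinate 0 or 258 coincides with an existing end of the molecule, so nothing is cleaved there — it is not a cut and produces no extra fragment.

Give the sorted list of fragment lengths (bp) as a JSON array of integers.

[2,6,6,6,7,7,7,7,8,8,8,9,9,9,9,9,10,12,12,12,13,13,13,17,17,22]

Per-enzyme occurrences:
  JekIX (CGACCA, off=0): starts [2, 8, 50, 115, 145, 153, 168, 175, 192, 201, 207, 214, 243, 250] → cuts [2, 8, 50, 115, 145, 153, 168, 175, 192, 201, 207, 214, 243, 250]
  FykV (GGATGGG, off=1): starts [20, 32, 40, 58, 70, 92, 101, 127, 161, 220, 232] → cuts [21, 33, 41, 59, 71, 93, 102, 128, 162, 221, 233]

Pooled cuts: [2, 8, 21, 33, 41, 50, 59, 71, 93, 102, 115, 128, 145, 153, 162, 168, 175, 192, 201, 207, 214, 221, 233, 243, 250]

Fragments:
  [0,2): 2 bp
  [2,8): 6 bp
  [8,21): 13 bp
  [21,33): 12 bp
  [33,41): 8 bp
  [41,50): 9 bp
  [50,59): 9 bp
  [59,71): 12 bp
  [71,93): 22 bp
  [93,102): 9 bp
  [102,115): 13 bp
  [115,128): 13 bp
  [128,145): 17 bp
  [145,153): 8 bp
  [153,162): 9 bp
  [162,168): 6 bp
  [168,175): 7 bp
  [175,192): 17 bp
  [192,201): 9 bp
  [201,207): 6 bp
  [207,214): 7 bp
  [214,221): 7 bp
  [221,233): 12 bp
  [233,243): 10 bp
  [243,250): 7 bp
  [250,258): 8 bp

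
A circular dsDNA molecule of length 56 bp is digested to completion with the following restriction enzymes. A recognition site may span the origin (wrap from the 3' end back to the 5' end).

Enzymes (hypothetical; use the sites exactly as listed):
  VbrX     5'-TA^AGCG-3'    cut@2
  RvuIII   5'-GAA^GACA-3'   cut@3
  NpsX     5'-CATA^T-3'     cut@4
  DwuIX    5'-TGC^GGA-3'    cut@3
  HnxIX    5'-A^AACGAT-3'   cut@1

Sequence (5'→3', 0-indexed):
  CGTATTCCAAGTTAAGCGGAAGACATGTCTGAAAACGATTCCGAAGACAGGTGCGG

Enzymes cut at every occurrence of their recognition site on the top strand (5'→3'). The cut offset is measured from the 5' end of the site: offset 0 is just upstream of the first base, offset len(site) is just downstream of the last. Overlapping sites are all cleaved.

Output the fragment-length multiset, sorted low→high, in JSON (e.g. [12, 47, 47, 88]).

[7,12,12,25]

Scan for sites:
  VbrX TAAGCG/2: at [12] ⇒ [14]
  RvuIII GAAGACA/3: at [18, 42] ⇒ [21, 45]
  NpsX (CATAT, off=4): no sites
  DwuIX (TGCGGA, off=3): no sites
  HnxIX AAACGAT/1: at [32] ⇒ [33]

All cut coordinates (distinct, sorted): [14, 21, 33, 45]

Fragments:
  14→21: 7 bp
  21→33: 12 bp
  33→45: 12 bp
  45→14 (wrap): 56-45+14 = 25 bp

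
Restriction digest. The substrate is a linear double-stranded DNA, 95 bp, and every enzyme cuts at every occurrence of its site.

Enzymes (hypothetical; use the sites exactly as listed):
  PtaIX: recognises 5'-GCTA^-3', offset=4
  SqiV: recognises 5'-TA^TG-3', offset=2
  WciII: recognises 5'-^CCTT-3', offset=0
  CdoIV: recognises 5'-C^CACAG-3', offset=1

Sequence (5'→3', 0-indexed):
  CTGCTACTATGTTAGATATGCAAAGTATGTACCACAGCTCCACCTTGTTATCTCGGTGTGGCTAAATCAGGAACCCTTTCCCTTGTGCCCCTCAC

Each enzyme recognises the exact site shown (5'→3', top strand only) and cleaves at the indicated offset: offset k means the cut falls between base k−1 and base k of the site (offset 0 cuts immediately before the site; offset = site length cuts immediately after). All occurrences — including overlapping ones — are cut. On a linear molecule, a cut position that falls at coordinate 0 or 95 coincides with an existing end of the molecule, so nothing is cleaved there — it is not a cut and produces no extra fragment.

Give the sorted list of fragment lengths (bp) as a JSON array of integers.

[3,5,6,6,9,9,10,10,15,22]

Per-enzyme occurrences:
  PtaIX GCTA/4: at [2, 60] ⇒ [6, 64]
  SqiV TATG/2: at [7, 16, 25] ⇒ [9, 18, 27]
  WciII CCTT/0: at [42, 74, 80] ⇒ [42, 74, 80]
  CdoIV CCACAG/1: at [31] ⇒ [32]

Pooled cuts: [6, 9, 18, 27, 32, 42, 64, 74, 80]

Fragments:
  [0,6): 6 bp
  [6,9): 3 bp
  [9,18): 9 bp
  [18,27): 9 bp
  [27,32): 5 bp
  [32,42): 10 bp
  [42,64): 22 bp
  [64,74): 10 bp
  [74,80): 6 bp
  [80,95): 15 bp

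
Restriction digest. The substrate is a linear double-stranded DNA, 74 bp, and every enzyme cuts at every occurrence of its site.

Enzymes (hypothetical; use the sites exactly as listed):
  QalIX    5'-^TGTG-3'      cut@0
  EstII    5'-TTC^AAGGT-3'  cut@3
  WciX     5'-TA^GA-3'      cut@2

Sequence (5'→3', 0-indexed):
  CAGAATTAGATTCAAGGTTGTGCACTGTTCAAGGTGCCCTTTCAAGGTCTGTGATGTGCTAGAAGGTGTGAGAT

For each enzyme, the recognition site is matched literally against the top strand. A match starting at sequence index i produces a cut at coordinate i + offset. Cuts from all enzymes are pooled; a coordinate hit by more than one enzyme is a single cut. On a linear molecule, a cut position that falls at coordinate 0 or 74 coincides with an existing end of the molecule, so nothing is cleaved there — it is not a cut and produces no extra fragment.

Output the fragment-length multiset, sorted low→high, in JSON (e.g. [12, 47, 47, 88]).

[5,5,5,5,6,7,8,8,12,13]

Per-enzyme occurrences:
  QalIX (TGTG, off=0): starts [18, 49, 54, 66] → cuts [18, 49, 54, 66]
  EstII (TTCAAGGT, off=3): starts [10, 27, 40] → cuts [13, 30, 43]
  WciX (TAGA, off=2): starts [6, 59] → cuts [8, 61]

All cut coordinates (distinct, sorted): [8, 13, 18, 30, 43, 49, 54, 61, 66]

Fragment lengths:
  [0,8): 8 bp
  [8,13): 5 bp
  [13,18): 5 bp
  [18,30): 12 bp
  [30,43): 13 bp
  [43,49): 6 bp
  [49,54): 5 bp
  [54,61): 7 bp
  [61,66): 5 bp
  [66,74): 8 bp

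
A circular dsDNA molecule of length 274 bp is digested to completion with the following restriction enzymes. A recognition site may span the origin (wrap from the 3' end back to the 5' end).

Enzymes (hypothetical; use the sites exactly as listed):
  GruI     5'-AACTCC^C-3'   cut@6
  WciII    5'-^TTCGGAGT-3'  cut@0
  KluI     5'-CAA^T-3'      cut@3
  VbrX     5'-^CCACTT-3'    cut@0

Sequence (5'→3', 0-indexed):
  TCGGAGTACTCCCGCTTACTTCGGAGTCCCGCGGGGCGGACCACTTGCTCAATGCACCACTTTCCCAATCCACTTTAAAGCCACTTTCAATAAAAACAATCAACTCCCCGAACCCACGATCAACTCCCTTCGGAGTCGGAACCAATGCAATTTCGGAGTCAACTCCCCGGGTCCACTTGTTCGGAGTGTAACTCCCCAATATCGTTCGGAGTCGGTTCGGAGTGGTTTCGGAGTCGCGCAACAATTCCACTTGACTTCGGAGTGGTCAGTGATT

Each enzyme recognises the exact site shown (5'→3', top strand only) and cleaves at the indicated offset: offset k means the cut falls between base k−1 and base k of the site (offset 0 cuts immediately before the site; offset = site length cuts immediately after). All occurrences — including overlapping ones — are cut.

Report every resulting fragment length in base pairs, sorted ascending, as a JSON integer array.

[1,1,1,2,4,4,5,5,6,7,8,9,9,10,11,11,11,12,12,15,16,17,18,18,20,20,21]

Site scan:
  GruI (AACTCCC, off=6): starts [101, 121, 160, 189] → cuts [107, 127, 166, 195]
  WciII (TTCGGAGT, off=0): starts [19, 128, 151, 179, 204, 215, 226, 255, 273] → cuts [19, 128, 151, 179, 204, 215, 226, 255, 273]
  KluI (CAAT, off=3): starts [49, 65, 87, 96, 142, 147, 196, 241] → cuts [52, 68, 90, 99, 145, 150, 199, 244]
  VbrX (CCACTT, off=0): starts [40, 56, 69, 80, 172, 246] → cuts [40, 56, 69, 80, 172, 246]

All cut coordinates (distinct, sorted): [19, 40, 52, 56, 68, 69, 80, 90, 99, 107, 127, 128, 145, 150, 151, 166, 172, 179, 195, 199, 204, 215, 226, 244, 246, 255, 273]

Fragment lengths:
  19→40: 21 bp
  40→52: 12 bp
  52→56: 4 bp
  56→68: 12 bp
  68→69: 1 bp
  69→80: 11 bp
  80→90: 10 bp
  90→99: 9 bp
  99→107: 8 bp
  107→127: 20 bp
  127→128: 1 bp
  128→145: 17 bp
  145→150: 5 bp
  150→151: 1 bp
  151→166: 15 bp
  166→172: 6 bp
  172→179: 7 bp
  179→195: 16 bp
  195→199: 4 bp
  199→204: 5 bp
  204→215: 11 bp
  215→226: 11 bp
  226→244: 18 bp
  244→246: 2 bp
  246→255: 9 bp
  255→273: 18 bp
  273→19 (wrap): 274-273+19 = 20 bp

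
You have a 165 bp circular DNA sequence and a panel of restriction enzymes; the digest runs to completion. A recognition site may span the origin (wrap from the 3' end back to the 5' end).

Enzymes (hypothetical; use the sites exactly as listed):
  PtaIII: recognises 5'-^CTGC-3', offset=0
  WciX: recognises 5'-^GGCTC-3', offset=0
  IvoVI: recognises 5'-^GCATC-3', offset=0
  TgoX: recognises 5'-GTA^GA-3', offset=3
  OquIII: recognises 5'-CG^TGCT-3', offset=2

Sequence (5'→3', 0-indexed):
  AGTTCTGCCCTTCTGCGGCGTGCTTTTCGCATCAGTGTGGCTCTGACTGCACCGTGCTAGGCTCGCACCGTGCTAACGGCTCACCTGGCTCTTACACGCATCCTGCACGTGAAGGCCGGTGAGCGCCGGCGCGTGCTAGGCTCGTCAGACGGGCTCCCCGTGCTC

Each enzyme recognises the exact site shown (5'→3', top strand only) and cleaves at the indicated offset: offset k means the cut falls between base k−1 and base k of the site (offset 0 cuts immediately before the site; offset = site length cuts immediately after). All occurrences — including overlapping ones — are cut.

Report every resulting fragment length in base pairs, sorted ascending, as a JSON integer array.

Scan for sites:
  PtaIII CTGC/0: at [4, 12, 46, 102] ⇒ [4, 12, 46, 102]
  WciX GGCTC/0: at [38, 59, 77, 86, 138, 151] ⇒ [38, 59, 77, 86, 138, 151]
  IvoVI GCATC/0: at [28, 97] ⇒ [28, 97]
  TgoX (GTAGA, off=3): no sites
  OquIII CGTGCT/2: at [18, 52, 68, 131, 158] ⇒ [20, 54, 70, 133, 160]

Pooled cuts: [4, 12, 20, 28, 38, 46, 54, 59, 70, 77, 86, 97, 102, 133, 138, 151, 160]

Fragments:
  4→12: 8 bp
  12→20: 8 bp
  20→28: 8 bp
  28→38: 10 bp
  38→46: 8 bp
  46→54: 8 bp
  54→59: 5 bp
  59→70: 11 bp
  70→77: 7 bp
  77→86: 9 bp
  86→97: 11 bp
  97→102: 5 bp
  102→133: 31 bp
  133→138: 5 bp
  138→151: 13 bp
  151→160: 9 bp
  160→4 (wrap): 165-160+4 = 9 bp

[5,5,5,7,8,8,8,8,8,9,9,9,10,11,11,13,31]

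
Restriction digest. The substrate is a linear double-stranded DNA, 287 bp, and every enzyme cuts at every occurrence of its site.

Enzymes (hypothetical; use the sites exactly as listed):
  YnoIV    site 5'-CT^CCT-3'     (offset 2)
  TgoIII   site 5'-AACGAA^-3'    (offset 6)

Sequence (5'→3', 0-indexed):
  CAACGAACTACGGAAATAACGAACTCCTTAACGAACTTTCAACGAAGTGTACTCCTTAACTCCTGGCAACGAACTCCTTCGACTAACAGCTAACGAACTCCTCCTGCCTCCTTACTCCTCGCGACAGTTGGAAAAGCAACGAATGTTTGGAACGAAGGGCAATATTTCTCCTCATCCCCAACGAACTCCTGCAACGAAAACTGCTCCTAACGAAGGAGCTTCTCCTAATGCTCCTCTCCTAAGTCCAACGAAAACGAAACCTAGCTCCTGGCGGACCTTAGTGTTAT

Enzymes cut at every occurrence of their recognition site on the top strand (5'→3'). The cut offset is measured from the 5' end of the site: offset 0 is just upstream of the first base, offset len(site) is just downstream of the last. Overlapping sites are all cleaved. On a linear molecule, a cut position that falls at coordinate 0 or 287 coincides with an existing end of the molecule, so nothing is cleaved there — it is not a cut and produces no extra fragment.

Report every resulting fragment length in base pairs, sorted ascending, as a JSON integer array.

[2,2,2,2,3,5,6,7,7,7,7,7,8,8,9,9,9,10,11,11,12,13,13,15,16,16,21,22,27]

Scan for sites:
  YnoIV (CTCCT, off=2): starts [23, 51, 59, 73, 97, 100, 107, 114, 167, 185, 203, 221, 230, 235, 264] → cuts [25, 53, 61, 75, 99, 102, 109, 116, 169, 187, 205, 223, 232, 237, 266]
  TgoIII (AACGAA, off=6): starts [1, 17, 29, 40, 67, 91, 137, 150, 179, 192, 208, 246, 252] → cuts [7, 23, 35, 46, 73, 97, 143, 156, 185, 198, 214, 252, 258]

Pooled cuts: [7, 23, 25, 35, 46, 53, 61, 73, 75, 97, 99, 102, 109, 116, 143, 156, 169, 185, 187, 198, 205, 214, 223, 232, 237, 252, 258, 266]

Fragments:
  [0,7): 7 bp
  [7,23): 16 bp
  [23,25): 2 bp
  [25,35): 10 bp
  [35,46): 11 bp
  [46,53): 7 bp
  [53,61): 8 bp
  [61,73): 12 bp
  [73,75): 2 bp
  [75,97): 22 bp
  [97,99): 2 bp
  [99,102): 3 bp
  [102,109): 7 bp
  [109,116): 7 bp
  [116,143): 27 bp
  [143,156): 13 bp
  [156,169): 13 bp
  [169,185): 16 bp
  [185,187): 2 bp
  [187,198): 11 bp
  [198,205): 7 bp
  [205,214): 9 bp
  [214,223): 9 bp
  [223,232): 9 bp
  [232,237): 5 bp
  [237,252): 15 bp
  [252,258): 6 bp
  [258,266): 8 bp
  [266,287): 21 bp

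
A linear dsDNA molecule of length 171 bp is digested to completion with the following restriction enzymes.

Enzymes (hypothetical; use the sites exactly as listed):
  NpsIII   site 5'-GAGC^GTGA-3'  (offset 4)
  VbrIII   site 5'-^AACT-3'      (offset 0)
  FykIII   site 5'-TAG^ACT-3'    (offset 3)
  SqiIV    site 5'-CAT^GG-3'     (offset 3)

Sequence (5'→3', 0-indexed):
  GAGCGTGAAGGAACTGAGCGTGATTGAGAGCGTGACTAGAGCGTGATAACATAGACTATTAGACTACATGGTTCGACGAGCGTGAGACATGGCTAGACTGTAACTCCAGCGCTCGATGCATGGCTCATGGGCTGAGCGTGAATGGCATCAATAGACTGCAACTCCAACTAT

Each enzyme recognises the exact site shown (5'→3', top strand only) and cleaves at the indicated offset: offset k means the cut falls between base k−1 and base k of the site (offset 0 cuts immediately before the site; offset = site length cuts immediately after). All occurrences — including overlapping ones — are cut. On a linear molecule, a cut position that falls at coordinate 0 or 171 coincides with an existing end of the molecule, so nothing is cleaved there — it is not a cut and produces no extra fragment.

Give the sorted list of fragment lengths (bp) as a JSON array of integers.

Site scan:
  NpsIII (GAGCGTGA, off=4): starts [0, 15, 27, 38, 77, 133] → cuts [4, 19, 31, 42, 81, 137]
  VbrIII (AACT, off=0): starts [11, 101, 159, 165] → cuts [11, 101, 159, 165]
  FykIII (TAGACT, off=3): starts [51, 59, 93, 151] → cuts [54, 62, 96, 154]
  SqiIV (CATGG, off=3): starts [66, 87, 118, 125] → cuts [69, 90, 121, 128]

All cut coordinates (distinct, sorted): [4, 11, 19, 31, 42, 54, 62, 69, 81, 90, 96, 101, 121, 128, 137, 154, 159, 165]

Fragments:
  [0,4): 4 bp
  [4,11): 7 bp
  [11,19): 8 bp
  [19,31): 12 bp
  [31,42): 11 bp
  [42,54): 12 bp
  [54,62): 8 bp
  [62,69): 7 bp
  [69,81): 12 bp
  [81,90): 9 bp
  [90,96): 6 bp
  [96,101): 5 bp
  [101,121): 20 bp
  [121,128): 7 bp
  [128,137): 9 bp
  [137,154): 17 bp
  [154,159): 5 bp
  [159,165): 6 bp
  [165,171): 6 bp

[4,5,5,6,6,6,7,7,7,8,8,9,9,11,12,12,12,17,20]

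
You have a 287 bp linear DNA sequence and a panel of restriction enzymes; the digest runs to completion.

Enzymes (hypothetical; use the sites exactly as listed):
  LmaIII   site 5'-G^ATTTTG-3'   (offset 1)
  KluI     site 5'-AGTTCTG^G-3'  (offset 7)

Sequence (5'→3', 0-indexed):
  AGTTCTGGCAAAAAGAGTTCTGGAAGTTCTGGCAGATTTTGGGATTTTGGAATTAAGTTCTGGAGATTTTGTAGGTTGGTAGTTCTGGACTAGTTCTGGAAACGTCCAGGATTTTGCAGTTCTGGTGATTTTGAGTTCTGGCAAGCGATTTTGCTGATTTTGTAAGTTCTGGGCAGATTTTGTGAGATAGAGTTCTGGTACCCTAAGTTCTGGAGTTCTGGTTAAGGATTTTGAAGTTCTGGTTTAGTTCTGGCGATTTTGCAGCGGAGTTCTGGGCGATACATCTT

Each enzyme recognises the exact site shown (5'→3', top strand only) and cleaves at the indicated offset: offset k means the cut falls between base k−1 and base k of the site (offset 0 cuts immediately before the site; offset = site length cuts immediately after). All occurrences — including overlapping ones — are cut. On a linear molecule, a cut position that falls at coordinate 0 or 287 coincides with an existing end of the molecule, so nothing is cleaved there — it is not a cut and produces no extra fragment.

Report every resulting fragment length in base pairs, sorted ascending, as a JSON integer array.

Scan for sites:
  LmaIII (GATTTTG, off=1): starts [34, 42, 64, 109, 126, 146, 155, 175, 226, 254] → cuts [35, 43, 65, 110, 127, 147, 156, 176, 227, 255]
  KluI (AGTTCTGG, off=7): starts [0, 15, 24, 55, 80, 91, 117, 133, 164, 190, 205, 213, 234, 245, 267] → cuts [7, 22, 31, 62, 87, 98, 124, 140, 171, 197, 212, 220, 241, 252, 274]

All cut coordinates (distinct, sorted): [7, 22, 31, 35, 43, 62, 65, 87, 98, 110, 124, 127, 140, 147, 156, 171, 176, 197, 212, 220, 227, 241, 252, 255, 274]

Fragment lengths:
  [0,7): 7 bp
  [7,22): 15 bp
  [22,31): 9 bp
  [31,35): 4 bp
  [35,43): 8 bp
  [43,62): 19 bp
  [62,65): 3 bp
  [65,87): 22 bp
  [87,98): 11 bp
  [98,110): 12 bp
  [110,124): 14 bp
  [124,127): 3 bp
  [127,140): 13 bp
  [140,147): 7 bp
  [147,156): 9 bp
  [156,171): 15 bp
  [171,176): 5 bp
  [176,197): 21 bp
  [197,212): 15 bp
  [212,220): 8 bp
  [220,227): 7 bp
  [227,241): 14 bp
  [241,252): 11 bp
  [252,255): 3 bp
  [255,274): 19 bp
  [274,287): 13 bp

[3,3,3,4,5,7,7,7,8,8,9,9,11,11,12,13,13,14,14,15,15,15,19,19,21,22]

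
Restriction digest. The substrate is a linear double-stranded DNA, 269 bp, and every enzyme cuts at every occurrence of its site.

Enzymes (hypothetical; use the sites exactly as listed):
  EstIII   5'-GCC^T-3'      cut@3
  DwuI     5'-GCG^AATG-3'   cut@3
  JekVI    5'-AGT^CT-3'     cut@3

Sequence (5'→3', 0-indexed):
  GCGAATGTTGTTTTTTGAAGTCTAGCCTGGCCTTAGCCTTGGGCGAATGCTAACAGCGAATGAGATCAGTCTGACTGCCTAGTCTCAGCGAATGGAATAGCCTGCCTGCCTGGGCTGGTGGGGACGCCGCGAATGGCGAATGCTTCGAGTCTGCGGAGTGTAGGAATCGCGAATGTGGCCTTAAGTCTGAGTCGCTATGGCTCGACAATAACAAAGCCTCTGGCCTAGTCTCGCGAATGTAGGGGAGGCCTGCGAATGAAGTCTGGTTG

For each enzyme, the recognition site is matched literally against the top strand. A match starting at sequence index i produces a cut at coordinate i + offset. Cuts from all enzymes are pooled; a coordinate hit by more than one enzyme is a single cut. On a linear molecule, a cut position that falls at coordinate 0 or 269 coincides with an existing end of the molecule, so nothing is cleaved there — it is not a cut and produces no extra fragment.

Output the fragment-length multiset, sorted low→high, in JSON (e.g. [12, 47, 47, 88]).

Scan for sites:
  EstIII (GCCT, off=3): starts [24, 29, 35, 76, 99, 103, 107, 177, 215, 222, 247] → cuts [27, 32, 38, 79, 102, 106, 110, 180, 218, 225, 250]
  DwuI (GCGAATG, off=3): starts [0, 42, 55, 87, 128, 135, 168, 232, 251] → cuts [3, 45, 58, 90, 131, 138, 171, 235, 254]
  JekVI (AGTCT, off=3): starts [18, 67, 80, 147, 183, 226, 259] → cuts [21, 70, 83, 150, 186, 229, 262]

Pooled cuts: [3, 21, 27, 32, 38, 45, 58, 70, 79, 83, 90, 102, 106, 110, 131, 138, 150, 171, 180, 186, 218, 225, 229, 235, 250, 254, 262]

Fragment lengths:
  [0,3): 3 bp
  [3,21): 18 bp
  [21,27): 6 bp
  [27,32): 5 bp
  [32,38): 6 bp
  [38,45): 7 bp
  [45,58): 13 bp
  [58,70): 12 bp
  [70,79): 9 bp
  [79,83): 4 bp
  [83,90): 7 bp
  [90,102): 12 bp
  [102,106): 4 bp
  [106,110): 4 bp
  [110,131): 21 bp
  [131,138): 7 bp
  [138,150): 12 bp
  [150,171): 21 bp
  [171,180): 9 bp
  [180,186): 6 bp
  [186,218): 32 bp
  [218,225): 7 bp
  [225,229): 4 bp
  [229,235): 6 bp
  [235,250): 15 bp
  [250,254): 4 bp
  [254,262): 8 bp
  [262,269): 7 bp

[3,4,4,4,4,4,5,6,6,6,6,7,7,7,7,7,8,9,9,12,12,12,13,15,18,21,21,32]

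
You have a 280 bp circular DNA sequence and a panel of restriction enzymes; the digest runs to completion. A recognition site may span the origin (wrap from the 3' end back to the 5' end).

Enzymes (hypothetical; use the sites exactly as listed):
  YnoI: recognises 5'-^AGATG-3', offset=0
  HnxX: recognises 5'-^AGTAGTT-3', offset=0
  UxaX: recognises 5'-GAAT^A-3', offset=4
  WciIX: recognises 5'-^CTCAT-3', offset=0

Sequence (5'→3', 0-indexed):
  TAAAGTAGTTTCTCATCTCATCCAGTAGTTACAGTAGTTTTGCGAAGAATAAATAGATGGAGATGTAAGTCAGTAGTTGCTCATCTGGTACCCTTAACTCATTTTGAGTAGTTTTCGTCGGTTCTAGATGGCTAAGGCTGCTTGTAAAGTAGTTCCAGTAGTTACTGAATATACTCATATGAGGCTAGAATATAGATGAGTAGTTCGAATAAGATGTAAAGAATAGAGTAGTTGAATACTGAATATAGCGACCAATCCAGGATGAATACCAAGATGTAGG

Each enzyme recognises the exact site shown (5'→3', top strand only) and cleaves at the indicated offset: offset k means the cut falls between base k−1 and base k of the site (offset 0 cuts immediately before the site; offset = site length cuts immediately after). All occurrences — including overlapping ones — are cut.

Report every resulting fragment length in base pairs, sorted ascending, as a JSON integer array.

[1,2,2,3,4,4,5,5,6,7,7,8,8,9,9,9,11,11,12,12,13,14,18,18,18,19,22,23]

Site scan:
  YnoI (AGATG, off=0): starts [54, 60, 125, 193, 211, 271] → cuts [54, 60, 125, 193, 211, 271]
  HnxX (AGTAGTT, off=0): starts [3, 23, 32, 71, 106, 147, 156, 198, 226] → cuts [3, 23, 32, 71, 106, 147, 156, 198, 226]
  UxaX (GAATA, off=4): starts [46, 166, 187, 206, 220, 233, 240, 263] → cuts [50, 170, 191, 210, 224, 237, 244, 267]
  WciIX (CTCAT, off=0): starts [11, 16, 79, 97, 173] → cuts [11, 16, 79, 97, 173]

Pooled cuts: [3, 11, 16, 23, 32, 50, 54, 60, 71, 79, 97, 106, 125, 147, 156, 170, 173, 191, 193, 198, 210, 211, 224, 226, 237, 244, 267, 271]

Fragment lengths:
  3→11: 8 bp
  11→16: 5 bp
  16→23: 7 bp
  23→32: 9 bp
  32→50: 18 bp
  50→54: 4 bp
  54→60: 6 bp
  60→71: 11 bp
  71→79: 8 bp
  79→97: 18 bp
  97→106: 9 bp
  106→125: 19 bp
  125→147: 22 bp
  147→156: 9 bp
  156→170: 14 bp
  170→173: 3 bp
  173→191: 18 bp
  191→193: 2 bp
  193→198: 5 bp
  198→210: 12 bp
  210→211: 1 bp
  211→224: 13 bp
  224→226: 2 bp
  226→237: 11 bp
  237→244: 7 bp
  244→267: 23 bp
  267→271: 4 bp
  271→3 (wrap): 280-271+3 = 12 bp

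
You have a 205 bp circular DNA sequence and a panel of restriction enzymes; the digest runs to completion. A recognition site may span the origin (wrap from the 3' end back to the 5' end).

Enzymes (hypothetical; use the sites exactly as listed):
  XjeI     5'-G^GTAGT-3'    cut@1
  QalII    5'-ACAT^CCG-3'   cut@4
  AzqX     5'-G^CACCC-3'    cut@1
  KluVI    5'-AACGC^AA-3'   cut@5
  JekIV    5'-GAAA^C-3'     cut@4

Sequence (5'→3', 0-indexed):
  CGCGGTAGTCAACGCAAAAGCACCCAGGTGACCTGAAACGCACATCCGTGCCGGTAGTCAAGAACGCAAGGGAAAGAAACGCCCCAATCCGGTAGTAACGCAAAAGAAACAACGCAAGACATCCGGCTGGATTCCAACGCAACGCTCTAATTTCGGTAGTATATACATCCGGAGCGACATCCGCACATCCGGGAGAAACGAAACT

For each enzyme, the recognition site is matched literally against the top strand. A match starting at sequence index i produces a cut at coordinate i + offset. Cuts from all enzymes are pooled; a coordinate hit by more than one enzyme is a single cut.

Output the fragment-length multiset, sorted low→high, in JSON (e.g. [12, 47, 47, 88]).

[5,5,6,6,7,7,8,8,8,10,10,11,12,12,12,13,14,15,18,18]

Site scan:
  XjeI GGTAGT/1: at [3, 52, 90, 154] ⇒ [4, 53, 91, 155]
  QalII ACATCCG/4: at [41, 118, 164, 176, 184] ⇒ [45, 122, 168, 180, 188]
  AzqX GCACCC/1: at [19] ⇒ [20]
  KluVI AACGCAA/5: at [10, 62, 96, 110, 135] ⇒ [15, 67, 101, 115, 140]
  JekIV GAAAC/4: at [34, 75, 105, 194, 199] ⇒ [38, 79, 109, 198, 203]

All cut coordinates (distinct, sorted): [4, 15, 20, 38, 45, 53, 67, 79, 91, 101, 109, 115, 122, 140, 155, 168, 180, 188, 198, 203]

Fragment lengths:
  4→15: 11 bp
  15→20: 5 bp
  20→38: 18 bp
  38→45: 7 bp
  45→53: 8 bp
  53→67: 14 bp
  67→79: 12 bp
  79→91: 12 bp
  91→101: 10 bp
  101→109: 8 bp
  109→115: 6 bp
  115→122: 7 bp
  122→140: 18 bp
  140→155: 15 bp
  155→168: 13 bp
  168→180: 12 bp
  180→188: 8 bp
  188→198: 10 bp
  198→203: 5 bp
  203→4 (wrap): 205-203+4 = 6 bp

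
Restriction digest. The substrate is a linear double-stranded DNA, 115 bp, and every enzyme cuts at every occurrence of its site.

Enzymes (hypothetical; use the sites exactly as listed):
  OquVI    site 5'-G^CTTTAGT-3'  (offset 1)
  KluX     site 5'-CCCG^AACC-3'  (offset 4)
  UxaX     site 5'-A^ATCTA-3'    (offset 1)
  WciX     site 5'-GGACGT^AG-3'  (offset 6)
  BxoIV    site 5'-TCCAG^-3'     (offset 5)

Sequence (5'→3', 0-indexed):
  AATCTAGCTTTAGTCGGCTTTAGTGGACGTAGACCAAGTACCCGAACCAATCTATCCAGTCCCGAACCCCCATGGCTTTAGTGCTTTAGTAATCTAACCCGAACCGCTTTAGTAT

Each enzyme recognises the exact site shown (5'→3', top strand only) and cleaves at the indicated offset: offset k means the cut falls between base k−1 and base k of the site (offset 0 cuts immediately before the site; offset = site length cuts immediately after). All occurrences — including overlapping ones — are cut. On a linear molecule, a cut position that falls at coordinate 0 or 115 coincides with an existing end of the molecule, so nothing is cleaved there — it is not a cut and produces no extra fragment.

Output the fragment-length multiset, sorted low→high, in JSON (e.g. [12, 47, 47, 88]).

Per-enzyme occurrences:
  OquVI GCTTTAGT/1: at [6, 16, 74, 82, 105] ⇒ [7, 17, 75, 83, 106]
  KluX CCCGAACC/4: at [40, 60, 97] ⇒ [44, 64, 101]
  UxaX AATCTA/1: at [0, 48, 90] ⇒ [1, 49, 91]
  WciX GGACGTAG/6: at [24] ⇒ [30]
  BxoIV TCCAG/5: at [54] ⇒ [59]

Pooled cuts: [1, 7, 17, 30, 44, 49, 59, 64, 75, 83, 91, 101, 106]

Fragment lengths:
  [0,1): 1 bp
  [1,7): 6 bp
  [7,17): 10 bp
  [17,30): 13 bp
  [30,44): 14 bp
  [44,49): 5 bp
  [49,59): 10 bp
  [59,64): 5 bp
  [64,75): 11 bp
  [75,83): 8 bp
  [83,91): 8 bp
  [91,101): 10 bp
  [101,106): 5 bp
  [106,115): 9 bp

[1,5,5,5,6,8,8,9,10,10,10,11,13,14]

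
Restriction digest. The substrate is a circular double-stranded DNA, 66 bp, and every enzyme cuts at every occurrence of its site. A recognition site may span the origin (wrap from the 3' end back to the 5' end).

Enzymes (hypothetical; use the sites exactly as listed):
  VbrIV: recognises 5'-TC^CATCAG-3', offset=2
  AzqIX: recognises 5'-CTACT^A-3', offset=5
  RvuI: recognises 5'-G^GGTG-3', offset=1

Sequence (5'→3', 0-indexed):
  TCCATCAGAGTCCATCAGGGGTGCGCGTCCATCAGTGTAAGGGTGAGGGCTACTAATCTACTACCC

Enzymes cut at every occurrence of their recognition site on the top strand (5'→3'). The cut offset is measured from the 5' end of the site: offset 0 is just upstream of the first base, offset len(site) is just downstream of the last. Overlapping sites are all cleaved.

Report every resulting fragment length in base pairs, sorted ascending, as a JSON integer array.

[6,7,8,10,10,12,13]

Per-enzyme occurrences:
  VbrIV (TCCATCAG, off=2): starts [0, 10, 27] → cuts [2, 12, 29]
  AzqIX (CTACTA, off=5): starts [49, 57] → cuts [54, 62]
  RvuI (GGGTG, off=1): starts [18, 40] → cuts [19, 41]

Pooled cuts: [2, 12, 19, 29, 41, 54, 62]

Fragments:
  2→12: 10 bp
  12→19: 7 bp
  19→29: 10 bp
  29→41: 12 bp
  41→54: 13 bp
  54→62: 8 bp
  62→2 (wrap): 66-62+2 = 6 bp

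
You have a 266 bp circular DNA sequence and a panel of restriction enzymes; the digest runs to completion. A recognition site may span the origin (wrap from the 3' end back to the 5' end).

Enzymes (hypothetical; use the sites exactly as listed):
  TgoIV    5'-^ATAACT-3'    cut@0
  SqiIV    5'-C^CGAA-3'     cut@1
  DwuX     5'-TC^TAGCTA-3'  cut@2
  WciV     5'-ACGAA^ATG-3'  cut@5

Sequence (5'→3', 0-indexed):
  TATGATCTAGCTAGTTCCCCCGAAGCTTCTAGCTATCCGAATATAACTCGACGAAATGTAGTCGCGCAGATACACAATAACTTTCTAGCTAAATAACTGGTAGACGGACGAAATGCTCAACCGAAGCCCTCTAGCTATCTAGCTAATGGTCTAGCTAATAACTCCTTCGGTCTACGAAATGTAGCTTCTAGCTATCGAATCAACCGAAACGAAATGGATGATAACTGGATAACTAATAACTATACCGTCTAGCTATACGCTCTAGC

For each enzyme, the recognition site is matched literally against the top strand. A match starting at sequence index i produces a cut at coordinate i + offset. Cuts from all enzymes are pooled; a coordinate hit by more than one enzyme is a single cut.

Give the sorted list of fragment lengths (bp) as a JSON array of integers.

[5,6,7,7,7,8,8,8,9,9,9,9,10,10,11,12,13,13,13,14,16,20,21,21]

Scan for sites:
  TgoIV ATAACT/0: at [42, 76, 92, 157, 220, 228, 235] ⇒ [42, 76, 92, 157, 220, 228, 235]
  SqiIV CCGAA/1: at [19, 36, 120, 203] ⇒ [20, 37, 121, 204]
  DwuX TCTAGCTA/2: at [5, 27, 83, 129, 137, 149, 186, 247, 260] ⇒ [7, 29, 85, 131, 139, 151, 188, 249, 262]
  WciV ACGAAATG/5: at [50, 107, 173, 208] ⇒ [55, 112, 178, 213]

Pooled cuts: [7, 20, 29, 37, 42, 55, 76, 85, 92, 112, 121, 131, 139, 151, 157, 178, 188, 204, 213, 220, 228, 235, 249, 262]

Fragment lengths:
  7→20: 13 bp
  20→29: 9 bp
  29→37: 8 bp
  37→42: 5 bp
  42→55: 13 bp
  55→76: 21 bp
  76→85: 9 bp
  85→92: 7 bp
  92→112: 20 bp
  112→121: 9 bp
  121→131: 10 bp
  131→139: 8 bp
  139→151: 12 bp
  151→157: 6 bp
  157→178: 21 bp
  178→188: 10 bp
  188→204: 16 bp
  204→213: 9 bp
  213→220: 7 bp
  220→228: 8 bp
  228→235: 7 bp
  235→249: 14 bp
  249→262: 13 bp
  262→7 (wrap): 266-262+7 = 11 bp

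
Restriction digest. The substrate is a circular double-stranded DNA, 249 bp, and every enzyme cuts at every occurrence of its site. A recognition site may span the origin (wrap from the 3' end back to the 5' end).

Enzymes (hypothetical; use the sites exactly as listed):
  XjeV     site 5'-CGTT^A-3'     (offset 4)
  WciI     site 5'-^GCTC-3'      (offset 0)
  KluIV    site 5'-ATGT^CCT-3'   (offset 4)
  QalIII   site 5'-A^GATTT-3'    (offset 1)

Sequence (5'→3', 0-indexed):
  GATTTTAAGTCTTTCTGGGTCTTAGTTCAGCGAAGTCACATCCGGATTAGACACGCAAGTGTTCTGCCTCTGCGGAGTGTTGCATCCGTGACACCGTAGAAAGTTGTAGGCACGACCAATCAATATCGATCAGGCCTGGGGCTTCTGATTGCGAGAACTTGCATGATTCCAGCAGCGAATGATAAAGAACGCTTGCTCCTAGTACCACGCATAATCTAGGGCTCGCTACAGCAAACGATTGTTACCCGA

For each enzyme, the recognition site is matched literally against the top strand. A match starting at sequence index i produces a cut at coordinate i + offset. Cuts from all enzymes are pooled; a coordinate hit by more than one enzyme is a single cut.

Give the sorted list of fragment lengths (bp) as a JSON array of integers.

[26,29,194]

Site scan:
  XjeV (CGTTA, off=4): no sites
  WciI GCTC/0: at [194, 220] ⇒ [194, 220]
  KluIV (ATGTCCT, off=4): no sites
  QalIII AGATTT/1: at [248] ⇒ [0]

All cut coordinates (distinct, sorted): [0, 194, 220]

Fragment lengths:
  0→194: 194 bp
  194→220: 26 bp
  220→0 (wrap): 249-220+0 = 29 bp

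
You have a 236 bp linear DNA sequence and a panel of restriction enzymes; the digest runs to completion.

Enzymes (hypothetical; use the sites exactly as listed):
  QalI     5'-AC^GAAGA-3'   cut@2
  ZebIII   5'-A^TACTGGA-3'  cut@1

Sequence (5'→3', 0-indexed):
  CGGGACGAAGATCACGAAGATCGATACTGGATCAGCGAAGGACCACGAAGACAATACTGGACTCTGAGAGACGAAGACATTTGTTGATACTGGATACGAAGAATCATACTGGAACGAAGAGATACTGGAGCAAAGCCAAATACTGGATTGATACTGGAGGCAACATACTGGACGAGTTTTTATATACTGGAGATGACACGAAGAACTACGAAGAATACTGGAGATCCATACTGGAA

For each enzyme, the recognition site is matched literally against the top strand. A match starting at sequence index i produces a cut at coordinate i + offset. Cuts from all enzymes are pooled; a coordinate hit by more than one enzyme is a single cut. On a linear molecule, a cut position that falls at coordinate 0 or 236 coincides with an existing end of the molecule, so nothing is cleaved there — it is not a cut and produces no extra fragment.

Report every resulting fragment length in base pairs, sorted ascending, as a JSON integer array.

Per-enzyme occurrences:
  QalI (ACGAAGA, off=2): starts [4, 13, 44, 70, 95, 113, 197, 207] → cuts [6, 15, 46, 72, 97, 115, 199, 209]
  ZebIII (ATACTGGA, off=1): starts [23, 53, 86, 105, 121, 139, 150, 164, 183, 214, 227] → cuts [24, 54, 87, 106, 122, 140, 151, 165, 184, 215, 228]

Pooled cuts: [6, 15, 24, 46, 54, 72, 87, 97, 106, 115, 122, 140, 151, 165, 184, 199, 209, 215, 228]

Fragment lengths:
  [0,6): 6 bp
  [6,15): 9 bp
  [15,24): 9 bp
  [24,46): 22 bp
  [46,54): 8 bp
  [54,72): 18 bp
  [72,87): 15 bp
  [87,97): 10 bp
  [97,106): 9 bp
  [106,115): 9 bp
  [115,122): 7 bp
  [122,140): 18 bp
  [140,151): 11 bp
  [151,165): 14 bp
  [165,184): 19 bp
  [184,199): 15 bp
  [199,209): 10 bp
  [209,215): 6 bp
  [215,228): 13 bp
  [228,236): 8 bp

[6,6,7,8,8,9,9,9,9,10,10,11,13,14,15,15,18,18,19,22]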